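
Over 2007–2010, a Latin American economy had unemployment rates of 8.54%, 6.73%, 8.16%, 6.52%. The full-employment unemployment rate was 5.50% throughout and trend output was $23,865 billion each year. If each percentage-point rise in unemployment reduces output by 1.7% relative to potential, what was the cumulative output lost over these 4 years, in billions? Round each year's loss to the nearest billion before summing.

Year 2007: gap = -1.7 × (8.54 - 5.5) = -5.168%, loss ≈ 23865 × 5.168/100 ≈ 1233.
Year 2008: gap = -1.7 × (6.73 - 5.5) = -2.091%, loss ≈ 23865 × 2.091/100 ≈ 499.
Year 2009: gap = -1.7 × (8.16 - 5.5) = -4.522%, loss ≈ 23865 × 4.522/100 ≈ 1079.
Year 2010: gap = -1.7 × (6.52 - 5.5) = -1.734%, loss ≈ 23865 × 1.734/100 ≈ 414.
Total lost output = 1233 + 499 + 1079 + 414 = 3225 billion.

$3,225 billion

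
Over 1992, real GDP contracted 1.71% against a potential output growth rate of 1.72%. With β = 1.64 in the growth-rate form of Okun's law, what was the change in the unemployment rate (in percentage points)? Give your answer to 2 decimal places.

Growth-rate Okun's law: g_Y = g_Y* - β × Δu, so Δu = (g_Y* - g_Y)/β.
Δu = (1.72 + 1.71)/1.64 = 3.43/1.64 = 2.09 percentage points.

2.09 percentage points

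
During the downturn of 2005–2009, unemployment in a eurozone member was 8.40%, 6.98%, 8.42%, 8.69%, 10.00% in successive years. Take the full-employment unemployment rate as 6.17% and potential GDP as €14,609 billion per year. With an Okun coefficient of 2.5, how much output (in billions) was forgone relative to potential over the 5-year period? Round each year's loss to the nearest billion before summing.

Year 2005: gap = -2.5 × (8.4 - 6.17) = -5.575%, loss ≈ 14609 × 5.575/100 ≈ 814.
Year 2006: gap = -2.5 × (6.98 - 6.17) = -2.025%, loss ≈ 14609 × 2.025/100 ≈ 296.
Year 2007: gap = -2.5 × (8.42 - 6.17) = -5.625%, loss ≈ 14609 × 5.625/100 ≈ 822.
Year 2008: gap = -2.5 × (8.69 - 6.17) = -6.3%, loss ≈ 14609 × 6.3/100 ≈ 920.
Year 2009: gap = -2.5 × (10 - 6.17) = -9.575%, loss ≈ 14609 × 9.575/100 ≈ 1399.
Total lost output = 814 + 296 + 822 + 920 + 1399 = 4251 billion.

€4,251 billion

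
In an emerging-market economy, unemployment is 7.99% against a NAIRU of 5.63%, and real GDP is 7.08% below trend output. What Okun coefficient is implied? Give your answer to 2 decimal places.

Okun's law: output gap = -β × (u - u*).
-7.08 = -β × (7.99 - 5.63) = -β × 2.36, so β = 7.08/2.36 = 3.00.

β ≈ 3.00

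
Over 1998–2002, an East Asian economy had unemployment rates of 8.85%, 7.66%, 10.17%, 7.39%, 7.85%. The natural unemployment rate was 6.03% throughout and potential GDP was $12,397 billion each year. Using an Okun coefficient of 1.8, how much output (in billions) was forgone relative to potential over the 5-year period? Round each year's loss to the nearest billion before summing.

$2,626 billion

Year 1998: gap = -1.8 × (8.85 - 6.03) = -5.076%, loss ≈ 12397 × 5.076/100 ≈ 629.
Year 1999: gap = -1.8 × (7.66 - 6.03) = -2.934%, loss ≈ 12397 × 2.934/100 ≈ 364.
Year 2000: gap = -1.8 × (10.17 - 6.03) = -7.452%, loss ≈ 12397 × 7.452/100 ≈ 924.
Year 2001: gap = -1.8 × (7.39 - 6.03) = -2.448%, loss ≈ 12397 × 2.448/100 ≈ 303.
Year 2002: gap = -1.8 × (7.85 - 6.03) = -3.276%, loss ≈ 12397 × 3.276/100 ≈ 406.
Total lost output = 629 + 364 + 924 + 303 + 406 = 2626 billion.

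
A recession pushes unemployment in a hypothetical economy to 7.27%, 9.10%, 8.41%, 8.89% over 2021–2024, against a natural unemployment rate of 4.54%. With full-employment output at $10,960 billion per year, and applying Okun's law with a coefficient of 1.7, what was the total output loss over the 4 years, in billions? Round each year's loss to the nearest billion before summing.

$2,890 billion

Year 2021: gap = -1.7 × (7.27 - 4.54) = -4.641%, loss ≈ 10960 × 4.641/100 ≈ 509.
Year 2022: gap = -1.7 × (9.1 - 4.54) = -7.752%, loss ≈ 10960 × 7.752/100 ≈ 850.
Year 2023: gap = -1.7 × (8.41 - 4.54) = -6.579%, loss ≈ 10960 × 6.579/100 ≈ 721.
Year 2024: gap = -1.7 × (8.89 - 4.54) = -7.395%, loss ≈ 10960 × 7.395/100 ≈ 810.
Total lost output = 509 + 850 + 721 + 810 = 2890 billion.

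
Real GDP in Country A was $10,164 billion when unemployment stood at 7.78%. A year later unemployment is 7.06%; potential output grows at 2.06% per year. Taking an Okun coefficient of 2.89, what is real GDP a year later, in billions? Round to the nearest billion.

$10,585 billion

Δu = 7.06 - 7.78 = -0.72 points.
Okun's law (growth form): g_Y = g_Y* - β × Δu = 2.06 - 2.89 × (-0.72) = 2.06 + 2.0808 = 4.1408%.
Real GDP in the next year = 10164 × (1 + 4.1408/100) = 10164 × 1.041408 ≈ 10585 billion.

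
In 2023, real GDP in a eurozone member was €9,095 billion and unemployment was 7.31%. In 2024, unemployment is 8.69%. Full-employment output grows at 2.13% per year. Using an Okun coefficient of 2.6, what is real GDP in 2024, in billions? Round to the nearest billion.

Δu = 8.69 - 7.31 = 1.38 points.
Okun's law (growth form): g_Y = g_Y* - β × Δu = 2.13 - 2.6 × (1.38) = 2.13 - 3.588 = -1.458%.
Real GDP in the next year = 9095 × (1 - 1.458/100) = 9095 × 0.98542 ≈ 8962 billion.

€8,962 billion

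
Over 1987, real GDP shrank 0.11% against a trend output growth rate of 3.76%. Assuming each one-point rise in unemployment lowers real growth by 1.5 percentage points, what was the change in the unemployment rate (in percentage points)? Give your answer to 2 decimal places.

2.58 percentage points

Growth-rate Okun's law: g_Y = g_Y* - β × Δu, so Δu = (g_Y* - g_Y)/β.
Δu = (3.76 + 0.11)/1.5 = 3.87/1.5 = 2.58 percentage points.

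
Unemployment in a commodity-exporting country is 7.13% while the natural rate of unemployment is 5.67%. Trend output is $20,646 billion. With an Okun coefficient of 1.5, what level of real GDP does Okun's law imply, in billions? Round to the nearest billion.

$20,194 billion

Unemployment gap = 7.13 - 5.67 = 1.46 points, so the output gap is -1.5 × 1.46 = -2.19%.
Actual GDP = 20646 × (1 - 2.19/100) = 20646 × 0.9781 ≈ 20194 billion.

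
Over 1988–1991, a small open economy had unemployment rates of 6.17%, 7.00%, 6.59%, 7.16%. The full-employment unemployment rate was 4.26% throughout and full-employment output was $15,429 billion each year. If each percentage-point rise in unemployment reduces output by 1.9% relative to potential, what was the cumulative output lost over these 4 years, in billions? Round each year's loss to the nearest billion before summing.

Year 1988: gap = -1.9 × (6.17 - 4.26) = -3.629%, loss ≈ 15429 × 3.629/100 ≈ 560.
Year 1989: gap = -1.9 × (7 - 4.26) = -5.206%, loss ≈ 15429 × 5.206/100 ≈ 803.
Year 1990: gap = -1.9 × (6.59 - 4.26) = -4.427%, loss ≈ 15429 × 4.427/100 ≈ 683.
Year 1991: gap = -1.9 × (7.16 - 4.26) = -5.51%, loss ≈ 15429 × 5.51/100 ≈ 850.
Total lost output = 560 + 803 + 683 + 850 = 2896 billion.

$2,896 billion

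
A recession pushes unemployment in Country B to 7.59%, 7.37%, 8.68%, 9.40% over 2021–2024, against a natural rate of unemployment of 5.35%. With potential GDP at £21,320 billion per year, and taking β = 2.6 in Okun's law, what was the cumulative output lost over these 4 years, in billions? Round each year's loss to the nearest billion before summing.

£6,453 billion

Year 2021: gap = -2.6 × (7.59 - 5.35) = -5.824%, loss ≈ 21320 × 5.824/100 ≈ 1242.
Year 2022: gap = -2.6 × (7.37 - 5.35) = -5.252%, loss ≈ 21320 × 5.252/100 ≈ 1120.
Year 2023: gap = -2.6 × (8.68 - 5.35) = -8.658%, loss ≈ 21320 × 8.658/100 ≈ 1846.
Year 2024: gap = -2.6 × (9.4 - 5.35) = -10.53%, loss ≈ 21320 × 10.53/100 ≈ 2245.
Total lost output = 1242 + 1120 + 1846 + 2245 = 6453 billion.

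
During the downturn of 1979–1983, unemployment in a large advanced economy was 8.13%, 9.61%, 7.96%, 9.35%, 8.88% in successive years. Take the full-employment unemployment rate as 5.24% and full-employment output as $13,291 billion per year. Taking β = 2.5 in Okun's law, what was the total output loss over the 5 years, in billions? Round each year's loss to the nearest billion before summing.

Year 1979: gap = -2.5 × (8.13 - 5.24) = -7.225%, loss ≈ 13291 × 7.225/100 ≈ 960.
Year 1980: gap = -2.5 × (9.61 - 5.24) = -10.925%, loss ≈ 13291 × 10.925/100 ≈ 1452.
Year 1981: gap = -2.5 × (7.96 - 5.24) = -6.8%, loss ≈ 13291 × 6.8/100 ≈ 904.
Year 1982: gap = -2.5 × (9.35 - 5.24) = -10.275%, loss ≈ 13291 × 10.275/100 ≈ 1366.
Year 1983: gap = -2.5 × (8.88 - 5.24) = -9.1%, loss ≈ 13291 × 9.1/100 ≈ 1209.
Total lost output = 960 + 1452 + 904 + 1366 + 1209 = 5891 billion.

$5,891 billion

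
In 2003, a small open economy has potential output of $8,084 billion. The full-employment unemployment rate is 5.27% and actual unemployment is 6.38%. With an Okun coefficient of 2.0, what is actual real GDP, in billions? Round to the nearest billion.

Unemployment gap = 6.38 - 5.27 = 1.11 points, so the output gap is -2 × 1.11 = -2.22%.
Actual GDP = 8084 × (1 - 2.22/100) = 8084 × 0.9778 ≈ 7905 billion.

$7,905 billion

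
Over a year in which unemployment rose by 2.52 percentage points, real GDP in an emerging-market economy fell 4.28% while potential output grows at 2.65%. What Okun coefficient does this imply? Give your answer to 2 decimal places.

β ≈ 2.75

Growth form: g_Y = g_Y* - β × Δu, so β = (g_Y* - g_Y)/Δu.
β = (2.65 + 4.28)/2.52 = 6.93/2.52 = 2.75.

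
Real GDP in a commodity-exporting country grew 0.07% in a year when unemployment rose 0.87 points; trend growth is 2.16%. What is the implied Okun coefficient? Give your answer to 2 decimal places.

β ≈ 2.40

Growth form: g_Y = g_Y* - β × Δu, so β = (g_Y* - g_Y)/Δu.
β = (2.16 - 0.07)/0.87 = 2.09/0.87 = 2.40.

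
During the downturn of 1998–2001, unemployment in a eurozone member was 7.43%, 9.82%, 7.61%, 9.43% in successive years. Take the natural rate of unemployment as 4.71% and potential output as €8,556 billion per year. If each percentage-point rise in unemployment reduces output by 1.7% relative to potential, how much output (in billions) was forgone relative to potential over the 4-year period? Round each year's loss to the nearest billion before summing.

€2,248 billion

Year 1998: gap = -1.7 × (7.43 - 4.71) = -4.624%, loss ≈ 8556 × 4.624/100 ≈ 396.
Year 1999: gap = -1.7 × (9.82 - 4.71) = -8.687%, loss ≈ 8556 × 8.687/100 ≈ 743.
Year 2000: gap = -1.7 × (7.61 - 4.71) = -4.93%, loss ≈ 8556 × 4.93/100 ≈ 422.
Year 2001: gap = -1.7 × (9.43 - 4.71) = -8.024%, loss ≈ 8556 × 8.024/100 ≈ 687.
Total lost output = 396 + 743 + 422 + 687 = 2248 billion.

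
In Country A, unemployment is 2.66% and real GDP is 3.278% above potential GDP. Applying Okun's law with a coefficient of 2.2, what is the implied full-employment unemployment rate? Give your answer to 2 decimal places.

4.15%

From Okun's law, u - u* = -(output gap)/β = -(3.278)/2.2 = -1.49 points.
So u* = 2.66 + 1.49 = 4.15%.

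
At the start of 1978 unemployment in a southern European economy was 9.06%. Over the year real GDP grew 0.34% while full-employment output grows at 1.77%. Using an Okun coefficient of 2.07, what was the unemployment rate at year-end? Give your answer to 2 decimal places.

9.75%

Growth-rate Okun's law: g_Y = g_Y* - β × Δu, so Δu = (g_Y* - g_Y)/β.
Δu = (1.77 - 0.34)/2.07 = 1.43/2.07 = 0.69 percentage points.
Year-end unemployment = 9.06 + 0.69 = 9.75%.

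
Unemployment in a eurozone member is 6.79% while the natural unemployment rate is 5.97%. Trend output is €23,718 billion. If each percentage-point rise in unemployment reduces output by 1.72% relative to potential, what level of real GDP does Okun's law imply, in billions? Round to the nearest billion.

Unemployment gap = 6.79 - 5.97 = 0.82 points, so the output gap is -1.72 × 0.82 = -1.4104%.
Actual GDP = 23718 × (1 - 1.4104/100) = 23718 × 0.985896 ≈ 23383 billion.

€23,383 billion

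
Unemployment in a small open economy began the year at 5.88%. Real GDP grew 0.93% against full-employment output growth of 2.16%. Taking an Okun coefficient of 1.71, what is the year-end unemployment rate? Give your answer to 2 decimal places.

Growth-rate Okun's law: g_Y = g_Y* - β × Δu, so Δu = (g_Y* - g_Y)/β.
Δu = (2.16 - 0.93)/1.71 = 1.23/1.71 = 0.72 percentage points.
Year-end unemployment = 5.88 + 0.72 = 6.60%.

6.60%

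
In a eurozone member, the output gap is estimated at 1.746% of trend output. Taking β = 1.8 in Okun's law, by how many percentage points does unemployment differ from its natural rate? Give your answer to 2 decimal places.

Okun's law: output gap = -β × (u - u*), so u - u* = -(output gap)/β.
u - u* = -(1.746)/1.8 = -0.97 percentage points.

-0.97 percentage points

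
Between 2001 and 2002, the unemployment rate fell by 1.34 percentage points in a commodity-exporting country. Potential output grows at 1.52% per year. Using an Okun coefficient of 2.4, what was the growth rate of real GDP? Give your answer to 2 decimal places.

Growth-rate Okun's law: g_Y = g_Y* - β × Δu.
g_Y = 1.52 - 2.4 × (-1.34) = 1.52 + 3.216 = 4.736%, i.e. 4.74% to 2 d.p.

4.74%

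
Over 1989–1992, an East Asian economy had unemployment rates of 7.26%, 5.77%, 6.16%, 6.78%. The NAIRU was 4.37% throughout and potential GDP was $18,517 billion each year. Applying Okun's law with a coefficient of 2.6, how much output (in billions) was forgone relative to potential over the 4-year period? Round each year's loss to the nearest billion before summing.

$4,087 billion

Year 1989: gap = -2.6 × (7.26 - 4.37) = -7.514%, loss ≈ 18517 × 7.514/100 ≈ 1391.
Year 1990: gap = -2.6 × (5.77 - 4.37) = -3.64%, loss ≈ 18517 × 3.64/100 ≈ 674.
Year 1991: gap = -2.6 × (6.16 - 4.37) = -4.654%, loss ≈ 18517 × 4.654/100 ≈ 862.
Year 1992: gap = -2.6 × (6.78 - 4.37) = -6.266%, loss ≈ 18517 × 6.266/100 ≈ 1160.
Total lost output = 1391 + 674 + 862 + 1160 = 4087 billion.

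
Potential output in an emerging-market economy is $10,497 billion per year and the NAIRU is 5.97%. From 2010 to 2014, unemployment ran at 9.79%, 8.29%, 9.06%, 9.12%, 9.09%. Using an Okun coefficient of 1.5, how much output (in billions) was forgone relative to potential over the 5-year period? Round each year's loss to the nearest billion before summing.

$2,440 billion

Year 2010: gap = -1.5 × (9.79 - 5.97) = -5.73%, loss ≈ 10497 × 5.73/100 ≈ 601.
Year 2011: gap = -1.5 × (8.29 - 5.97) = -3.48%, loss ≈ 10497 × 3.48/100 ≈ 365.
Year 2012: gap = -1.5 × (9.06 - 5.97) = -4.635%, loss ≈ 10497 × 4.635/100 ≈ 487.
Year 2013: gap = -1.5 × (9.12 - 5.97) = -4.725%, loss ≈ 10497 × 4.725/100 ≈ 496.
Year 2014: gap = -1.5 × (9.09 - 5.97) = -4.68%, loss ≈ 10497 × 4.68/100 ≈ 491.
Total lost output = 601 + 365 + 487 + 496 + 491 = 2440 billion.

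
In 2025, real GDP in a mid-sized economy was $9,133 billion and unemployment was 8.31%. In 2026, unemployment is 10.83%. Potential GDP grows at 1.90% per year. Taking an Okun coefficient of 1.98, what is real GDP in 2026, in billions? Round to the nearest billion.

$8,851 billion

Δu = 10.83 - 8.31 = 2.52 points.
Okun's law (growth form): g_Y = g_Y* - β × Δu = 1.90 - 1.98 × (2.52) = 1.9 - 4.9896 = -3.0896%.
Real GDP in the next year = 9133 × (1 - 3.0896/100) = 9133 × 0.969104 ≈ 8851 billion.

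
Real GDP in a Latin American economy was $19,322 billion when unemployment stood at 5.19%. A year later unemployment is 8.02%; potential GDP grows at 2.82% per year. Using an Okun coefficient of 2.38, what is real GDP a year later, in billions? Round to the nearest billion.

$18,565 billion

Δu = 8.02 - 5.19 = 2.83 points.
Okun's law (growth form): g_Y = g_Y* - β × Δu = 2.82 - 2.38 × (2.83) = 2.82 - 6.7354 = -3.9154%.
Real GDP in the next year = 19322 × (1 - 3.9154/100) = 19322 × 0.960846 ≈ 18565 billion.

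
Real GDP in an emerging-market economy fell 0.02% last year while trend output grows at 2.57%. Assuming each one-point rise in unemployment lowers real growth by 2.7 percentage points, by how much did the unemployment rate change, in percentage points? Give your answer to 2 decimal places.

0.96 percentage points

Growth-rate Okun's law: g_Y = g_Y* - β × Δu, so Δu = (g_Y* - g_Y)/β.
Δu = (2.57 + 0.02)/2.7 = 2.59/2.7 = 0.96 percentage points.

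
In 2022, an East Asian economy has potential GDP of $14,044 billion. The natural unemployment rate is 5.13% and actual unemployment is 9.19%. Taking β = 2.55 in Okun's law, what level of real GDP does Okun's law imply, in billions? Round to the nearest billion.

Unemployment gap = 9.19 - 5.13 = 4.06 points, so the output gap is -2.55 × 4.06 = -10.353%.
Actual GDP = 14044 × (1 - 10.353/100) = 14044 × 0.89647 ≈ 12590 billion.

$12,590 billion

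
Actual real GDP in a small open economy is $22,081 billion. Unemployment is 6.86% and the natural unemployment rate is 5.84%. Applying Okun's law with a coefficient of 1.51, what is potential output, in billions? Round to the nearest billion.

$22,426 billion

Unemployment gap = 6.86 - 5.84 = 1.02 points, so output gap = -1.51 × 1.02 = -1.5402%.
Since Y = Y* × (1 + gap/100), Y* = 22081/0.984598 ≈ 22426 billion.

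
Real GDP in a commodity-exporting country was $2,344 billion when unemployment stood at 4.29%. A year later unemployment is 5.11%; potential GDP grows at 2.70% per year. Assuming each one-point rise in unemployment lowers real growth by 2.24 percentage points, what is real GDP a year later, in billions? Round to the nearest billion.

Δu = 5.11 - 4.29 = 0.82 points.
Okun's law (growth form): g_Y = g_Y* - β × Δu = 2.70 - 2.24 × (0.82) = 2.7 - 1.8368 = 0.8632%.
Real GDP in the next year = 2344 × (1 + 0.8632/100) = 2344 × 1.008632 ≈ 2364 billion.

$2,364 billion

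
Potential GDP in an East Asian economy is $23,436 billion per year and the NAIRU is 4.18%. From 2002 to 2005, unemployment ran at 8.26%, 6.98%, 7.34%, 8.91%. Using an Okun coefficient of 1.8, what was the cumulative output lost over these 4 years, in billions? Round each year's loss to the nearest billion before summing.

$6,230 billion

Year 2002: gap = -1.8 × (8.26 - 4.18) = -7.344%, loss ≈ 23436 × 7.344/100 ≈ 1721.
Year 2003: gap = -1.8 × (6.98 - 4.18) = -5.04%, loss ≈ 23436 × 5.04/100 ≈ 1181.
Year 2004: gap = -1.8 × (7.34 - 4.18) = -5.688%, loss ≈ 23436 × 5.688/100 ≈ 1333.
Year 2005: gap = -1.8 × (8.91 - 4.18) = -8.514%, loss ≈ 23436 × 8.514/100 ≈ 1995.
Total lost output = 1721 + 1181 + 1333 + 1995 = 6230 billion.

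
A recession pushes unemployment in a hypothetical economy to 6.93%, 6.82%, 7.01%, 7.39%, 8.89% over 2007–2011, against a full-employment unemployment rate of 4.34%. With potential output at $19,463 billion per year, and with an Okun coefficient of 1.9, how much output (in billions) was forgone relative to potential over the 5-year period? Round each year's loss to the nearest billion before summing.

Year 2007: gap = -1.9 × (6.93 - 4.34) = -4.921%, loss ≈ 19463 × 4.921/100 ≈ 958.
Year 2008: gap = -1.9 × (6.82 - 4.34) = -4.712%, loss ≈ 19463 × 4.712/100 ≈ 917.
Year 2009: gap = -1.9 × (7.01 - 4.34) = -5.073%, loss ≈ 19463 × 5.073/100 ≈ 987.
Year 2010: gap = -1.9 × (7.39 - 4.34) = -5.795%, loss ≈ 19463 × 5.795/100 ≈ 1128.
Year 2011: gap = -1.9 × (8.89 - 4.34) = -8.645%, loss ≈ 19463 × 8.645/100 ≈ 1683.
Total lost output = 958 + 917 + 987 + 1128 + 1683 = 5673 billion.

$5,673 billion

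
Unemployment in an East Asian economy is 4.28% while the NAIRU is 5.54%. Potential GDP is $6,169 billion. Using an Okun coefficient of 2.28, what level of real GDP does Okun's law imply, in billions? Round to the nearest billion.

Unemployment gap = 4.28 - 5.54 = -1.26 points, so the output gap is -2.28 × (-1.26) = 2.8728%.
Actual GDP = 6169 × (1 + 2.8728/100) = 6169 × 1.028728 ≈ 6346 billion.

$6,346 billion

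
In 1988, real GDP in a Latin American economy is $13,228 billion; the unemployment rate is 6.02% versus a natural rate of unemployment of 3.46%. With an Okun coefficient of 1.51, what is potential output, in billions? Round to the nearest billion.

$13,760 billion

Unemployment gap = 6.02 - 3.46 = 2.56 points, so output gap = -1.51 × 2.56 = -3.8656%.
Since Y = Y* × (1 + gap/100), Y* = 13228/0.961344 ≈ 13760 billion.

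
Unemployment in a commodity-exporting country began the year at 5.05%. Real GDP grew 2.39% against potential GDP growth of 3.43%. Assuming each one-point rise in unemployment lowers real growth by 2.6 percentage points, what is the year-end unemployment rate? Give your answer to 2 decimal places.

5.45%

Growth-rate Okun's law: g_Y = g_Y* - β × Δu, so Δu = (g_Y* - g_Y)/β.
Δu = (3.43 - 2.39)/2.6 = 1.04/2.6 = 0.40 percentage points.
Year-end unemployment = 5.05 + 0.4 = 5.45%.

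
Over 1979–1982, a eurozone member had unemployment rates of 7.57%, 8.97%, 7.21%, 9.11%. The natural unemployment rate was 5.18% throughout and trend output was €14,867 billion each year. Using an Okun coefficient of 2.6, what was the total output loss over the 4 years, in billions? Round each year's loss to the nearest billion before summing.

Year 1979: gap = -2.6 × (7.57 - 5.18) = -6.214%, loss ≈ 14867 × 6.214/100 ≈ 924.
Year 1980: gap = -2.6 × (8.97 - 5.18) = -9.854%, loss ≈ 14867 × 9.854/100 ≈ 1465.
Year 1981: gap = -2.6 × (7.21 - 5.18) = -5.278%, loss ≈ 14867 × 5.278/100 ≈ 785.
Year 1982: gap = -2.6 × (9.11 - 5.18) = -10.218%, loss ≈ 14867 × 10.218/100 ≈ 1519.
Total lost output = 924 + 1465 + 785 + 1519 = 4693 billion.

€4,693 billion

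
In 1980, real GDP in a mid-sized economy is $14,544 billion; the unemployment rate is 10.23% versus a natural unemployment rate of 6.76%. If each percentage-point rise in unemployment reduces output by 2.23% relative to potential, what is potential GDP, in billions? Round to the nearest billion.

Unemployment gap = 10.23 - 6.76 = 3.47 points, so output gap = -2.23 × 3.47 = -7.7381%.
Since Y = Y* × (1 + gap/100), Y* = 14544/0.922619 ≈ 15764 billion.

$15,764 billion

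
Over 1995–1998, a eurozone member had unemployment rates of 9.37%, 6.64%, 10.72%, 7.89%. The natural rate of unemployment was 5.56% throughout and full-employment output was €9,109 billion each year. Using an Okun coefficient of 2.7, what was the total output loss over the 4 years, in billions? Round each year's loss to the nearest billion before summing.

Year 1995: gap = -2.7 × (9.37 - 5.56) = -10.287%, loss ≈ 9109 × 10.287/100 ≈ 937.
Year 1996: gap = -2.7 × (6.64 - 5.56) = -2.916%, loss ≈ 9109 × 2.916/100 ≈ 266.
Year 1997: gap = -2.7 × (10.72 - 5.56) = -13.932%, loss ≈ 9109 × 13.932/100 ≈ 1269.
Year 1998: gap = -2.7 × (7.89 - 5.56) = -6.291%, loss ≈ 9109 × 6.291/100 ≈ 573.
Total lost output = 937 + 266 + 1269 + 573 = 3045 billion.

€3,045 billion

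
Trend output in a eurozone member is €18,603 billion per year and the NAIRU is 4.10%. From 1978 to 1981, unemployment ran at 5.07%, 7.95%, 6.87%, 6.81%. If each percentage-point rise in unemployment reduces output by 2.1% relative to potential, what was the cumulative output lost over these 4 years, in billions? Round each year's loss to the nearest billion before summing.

Year 1978: gap = -2.1 × (5.07 - 4.1) = -2.037%, loss ≈ 18603 × 2.037/100 ≈ 379.
Year 1979: gap = -2.1 × (7.95 - 4.1) = -8.085%, loss ≈ 18603 × 8.085/100 ≈ 1504.
Year 1980: gap = -2.1 × (6.87 - 4.1) = -5.817%, loss ≈ 18603 × 5.817/100 ≈ 1082.
Year 1981: gap = -2.1 × (6.81 - 4.1) = -5.691%, loss ≈ 18603 × 5.691/100 ≈ 1059.
Total lost output = 379 + 1504 + 1082 + 1059 = 4024 billion.

€4,024 billion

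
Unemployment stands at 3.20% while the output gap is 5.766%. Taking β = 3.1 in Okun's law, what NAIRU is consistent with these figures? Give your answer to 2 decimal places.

From Okun's law, u - u* = -(output gap)/β = -(5.766)/3.1 = -1.86 points.
So u* = 3.2 + 1.86 = 5.06%.

5.06%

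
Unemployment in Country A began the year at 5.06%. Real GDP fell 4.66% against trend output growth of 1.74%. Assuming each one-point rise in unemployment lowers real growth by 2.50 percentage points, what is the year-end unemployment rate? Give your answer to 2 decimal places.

Growth-rate Okun's law: g_Y = g_Y* - β × Δu, so Δu = (g_Y* - g_Y)/β.
Δu = (1.74 + 4.66)/2.50 = 6.4/2.50 = 2.56 percentage points.
Year-end unemployment = 5.06 + 2.56 = 7.62%.

7.62%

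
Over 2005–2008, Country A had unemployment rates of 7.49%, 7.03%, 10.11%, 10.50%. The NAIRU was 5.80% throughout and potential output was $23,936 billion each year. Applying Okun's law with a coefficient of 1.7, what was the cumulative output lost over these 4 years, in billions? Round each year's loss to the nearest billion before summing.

$4,855 billion

Year 2005: gap = -1.7 × (7.49 - 5.8) = -2.873%, loss ≈ 23936 × 2.873/100 ≈ 688.
Year 2006: gap = -1.7 × (7.03 - 5.8) = -2.091%, loss ≈ 23936 × 2.091/100 ≈ 501.
Year 2007: gap = -1.7 × (10.11 - 5.8) = -7.327%, loss ≈ 23936 × 7.327/100 ≈ 1754.
Year 2008: gap = -1.7 × (10.5 - 5.8) = -7.99%, loss ≈ 23936 × 7.99/100 ≈ 1912.
Total lost output = 688 + 501 + 1754 + 1912 = 4855 billion.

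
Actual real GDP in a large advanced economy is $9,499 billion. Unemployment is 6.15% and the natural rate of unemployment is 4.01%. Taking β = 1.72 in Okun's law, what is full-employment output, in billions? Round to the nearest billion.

$9,862 billion

Unemployment gap = 6.15 - 4.01 = 2.14 points, so output gap = -1.72 × 2.14 = -3.6808%.
Since Y = Y* × (1 + gap/100), Y* = 9499/0.963192 ≈ 9862 billion.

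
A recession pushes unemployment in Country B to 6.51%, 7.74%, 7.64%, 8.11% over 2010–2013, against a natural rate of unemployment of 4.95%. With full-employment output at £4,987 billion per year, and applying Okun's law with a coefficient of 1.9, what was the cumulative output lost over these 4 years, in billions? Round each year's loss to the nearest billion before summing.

Year 2010: gap = -1.9 × (6.51 - 4.95) = -2.964%, loss ≈ 4987 × 2.964/100 ≈ 148.
Year 2011: gap = -1.9 × (7.74 - 4.95) = -5.301%, loss ≈ 4987 × 5.301/100 ≈ 264.
Year 2012: gap = -1.9 × (7.64 - 4.95) = -5.111%, loss ≈ 4987 × 5.111/100 ≈ 255.
Year 2013: gap = -1.9 × (8.11 - 4.95) = -6.004%, loss ≈ 4987 × 6.004/100 ≈ 299.
Total lost output = 148 + 264 + 255 + 299 = 966 billion.

£966 billion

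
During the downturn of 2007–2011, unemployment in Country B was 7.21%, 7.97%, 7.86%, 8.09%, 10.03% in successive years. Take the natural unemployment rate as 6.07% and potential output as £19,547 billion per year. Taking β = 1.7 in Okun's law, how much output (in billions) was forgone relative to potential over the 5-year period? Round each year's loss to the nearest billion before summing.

£3,592 billion

Year 2007: gap = -1.7 × (7.21 - 6.07) = -1.938%, loss ≈ 19547 × 1.938/100 ≈ 379.
Year 2008: gap = -1.7 × (7.97 - 6.07) = -3.23%, loss ≈ 19547 × 3.23/100 ≈ 631.
Year 2009: gap = -1.7 × (7.86 - 6.07) = -3.043%, loss ≈ 19547 × 3.043/100 ≈ 595.
Year 2010: gap = -1.7 × (8.09 - 6.07) = -3.434%, loss ≈ 19547 × 3.434/100 ≈ 671.
Year 2011: gap = -1.7 × (10.03 - 6.07) = -6.732%, loss ≈ 19547 × 6.732/100 ≈ 1316.
Total lost output = 379 + 631 + 595 + 671 + 1316 = 3592 billion.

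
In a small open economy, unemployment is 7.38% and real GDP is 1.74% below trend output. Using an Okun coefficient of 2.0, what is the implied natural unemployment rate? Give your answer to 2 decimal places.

From Okun's law, u - u* = -(output gap)/β = -(-1.74)/2.0 = 0.87 points.
So u* = 7.38 - 0.87 = 6.51%.

6.51%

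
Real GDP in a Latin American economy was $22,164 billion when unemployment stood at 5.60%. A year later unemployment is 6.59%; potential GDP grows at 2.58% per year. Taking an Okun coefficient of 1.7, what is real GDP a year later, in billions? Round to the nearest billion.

$22,363 billion

Δu = 6.59 - 5.6 = 0.99 points.
Okun's law (growth form): g_Y = g_Y* - β × Δu = 2.58 - 1.7 × (0.99) = 2.58 - 1.683 = 0.897%.
Real GDP in the next year = 22164 × (1 + 0.897/100) = 22164 × 1.00897 ≈ 22363 billion.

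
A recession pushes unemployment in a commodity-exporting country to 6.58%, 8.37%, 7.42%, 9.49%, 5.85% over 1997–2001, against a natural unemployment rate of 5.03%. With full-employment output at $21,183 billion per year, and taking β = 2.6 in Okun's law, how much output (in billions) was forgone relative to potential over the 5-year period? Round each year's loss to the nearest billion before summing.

$6,918 billion

Year 1997: gap = -2.6 × (6.58 - 5.03) = -4.03%, loss ≈ 21183 × 4.03/100 ≈ 854.
Year 1998: gap = -2.6 × (8.37 - 5.03) = -8.684%, loss ≈ 21183 × 8.684/100 ≈ 1840.
Year 1999: gap = -2.6 × (7.42 - 5.03) = -6.214%, loss ≈ 21183 × 6.214/100 ≈ 1316.
Year 2000: gap = -2.6 × (9.49 - 5.03) = -11.596%, loss ≈ 21183 × 11.596/100 ≈ 2456.
Year 2001: gap = -2.6 × (5.85 - 5.03) = -2.132%, loss ≈ 21183 × 2.132/100 ≈ 452.
Total lost output = 854 + 1840 + 1316 + 2456 + 452 = 6918 billion.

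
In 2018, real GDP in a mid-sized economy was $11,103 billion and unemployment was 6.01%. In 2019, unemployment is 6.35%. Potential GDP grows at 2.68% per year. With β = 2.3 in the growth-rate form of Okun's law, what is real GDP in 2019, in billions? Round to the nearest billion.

$11,314 billion

Δu = 6.35 - 6.01 = 0.34 points.
Okun's law (growth form): g_Y = g_Y* - β × Δu = 2.68 - 2.3 × (0.34) = 2.68 - 0.782 = 1.898%.
Real GDP in the next year = 11103 × (1 + 1.898/100) = 11103 × 1.01898 ≈ 11314 billion.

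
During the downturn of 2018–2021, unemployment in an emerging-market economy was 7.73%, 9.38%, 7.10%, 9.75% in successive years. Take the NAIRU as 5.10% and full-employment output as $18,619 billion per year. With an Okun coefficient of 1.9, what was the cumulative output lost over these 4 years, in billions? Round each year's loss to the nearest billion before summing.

Year 2018: gap = -1.9 × (7.73 - 5.1) = -4.997%, loss ≈ 18619 × 4.997/100 ≈ 930.
Year 2019: gap = -1.9 × (9.38 - 5.1) = -8.132%, loss ≈ 18619 × 8.132/100 ≈ 1514.
Year 2020: gap = -1.9 × (7.1 - 5.1) = -3.8%, loss ≈ 18619 × 3.8/100 ≈ 708.
Year 2021: gap = -1.9 × (9.75 - 5.1) = -8.835%, loss ≈ 18619 × 8.835/100 ≈ 1645.
Total lost output = 930 + 1514 + 708 + 1645 = 4797 billion.

$4,797 billion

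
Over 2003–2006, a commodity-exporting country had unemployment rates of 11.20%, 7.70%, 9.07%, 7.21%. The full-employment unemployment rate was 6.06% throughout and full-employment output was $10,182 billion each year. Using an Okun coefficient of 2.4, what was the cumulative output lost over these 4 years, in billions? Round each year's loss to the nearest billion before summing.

Year 2003: gap = -2.4 × (11.2 - 6.06) = -12.336%, loss ≈ 10182 × 12.336/100 ≈ 1256.
Year 2004: gap = -2.4 × (7.7 - 6.06) = -3.936%, loss ≈ 10182 × 3.936/100 ≈ 401.
Year 2005: gap = -2.4 × (9.07 - 6.06) = -7.224%, loss ≈ 10182 × 7.224/100 ≈ 736.
Year 2006: gap = -2.4 × (7.21 - 6.06) = -2.76%, loss ≈ 10182 × 2.76/100 ≈ 281.
Total lost output = 1256 + 401 + 736 + 281 = 2674 billion.

$2,674 billion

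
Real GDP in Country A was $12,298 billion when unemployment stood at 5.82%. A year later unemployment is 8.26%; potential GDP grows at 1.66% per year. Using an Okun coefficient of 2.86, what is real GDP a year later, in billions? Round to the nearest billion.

$11,644 billion

Δu = 8.26 - 5.82 = 2.44 points.
Okun's law (growth form): g_Y = g_Y* - β × Δu = 1.66 - 2.86 × (2.44) = 1.66 - 6.9784 = -5.3184%.
Real GDP in the next year = 12298 × (1 - 5.3184/100) = 12298 × 0.946816 ≈ 11644 billion.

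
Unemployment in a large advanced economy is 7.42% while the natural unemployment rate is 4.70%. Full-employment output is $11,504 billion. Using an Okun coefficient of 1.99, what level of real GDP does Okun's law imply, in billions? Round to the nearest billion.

$10,881 billion

Unemployment gap = 7.42 - 4.7 = 2.72 points, so the output gap is -1.99 × 2.72 = -5.4128%.
Actual GDP = 11504 × (1 - 5.4128/100) = 11504 × 0.945872 ≈ 10881 billion.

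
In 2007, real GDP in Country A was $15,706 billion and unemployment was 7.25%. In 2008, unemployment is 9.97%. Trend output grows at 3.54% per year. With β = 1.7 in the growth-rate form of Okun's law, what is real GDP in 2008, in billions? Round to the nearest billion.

Δu = 9.97 - 7.25 = 2.72 points.
Okun's law (growth form): g_Y = g_Y* - β × Δu = 3.54 - 1.7 × (2.72) = 3.54 - 4.624 = -1.084%.
Real GDP in the next year = 15706 × (1 - 1.084/100) = 15706 × 0.98916 ≈ 15536 billion.

$15,536 billion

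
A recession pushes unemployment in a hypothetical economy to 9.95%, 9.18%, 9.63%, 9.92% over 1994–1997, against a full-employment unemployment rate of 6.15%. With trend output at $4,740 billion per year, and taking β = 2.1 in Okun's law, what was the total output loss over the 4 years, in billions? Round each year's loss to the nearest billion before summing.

Year 1994: gap = -2.1 × (9.95 - 6.15) = -7.98%, loss ≈ 4740 × 7.98/100 ≈ 378.
Year 1995: gap = -2.1 × (9.18 - 6.15) = -6.363%, loss ≈ 4740 × 6.363/100 ≈ 302.
Year 1996: gap = -2.1 × (9.63 - 6.15) = -7.308%, loss ≈ 4740 × 7.308/100 ≈ 346.
Year 1997: gap = -2.1 × (9.92 - 6.15) = -7.917%, loss ≈ 4740 × 7.917/100 ≈ 375.
Total lost output = 378 + 302 + 346 + 375 = 1401 billion.

$1,401 billion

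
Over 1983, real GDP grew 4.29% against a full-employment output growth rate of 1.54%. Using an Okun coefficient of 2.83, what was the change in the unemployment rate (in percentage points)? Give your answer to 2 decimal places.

-0.97 percentage points

Growth-rate Okun's law: g_Y = g_Y* - β × Δu, so Δu = (g_Y* - g_Y)/β.
Δu = (1.54 - 4.29)/2.83 = -2.75/2.83 = -0.97 percentage points.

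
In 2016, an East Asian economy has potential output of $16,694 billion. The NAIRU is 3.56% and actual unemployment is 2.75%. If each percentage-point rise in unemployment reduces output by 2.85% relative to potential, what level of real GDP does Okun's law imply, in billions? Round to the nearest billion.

Unemployment gap = 2.75 - 3.56 = -0.81 points, so the output gap is -2.85 × (-0.81) = 2.3085%.
Actual GDP = 16694 × (1 + 2.3085/100) = 16694 × 1.023085 ≈ 17079 billion.

$17,079 billion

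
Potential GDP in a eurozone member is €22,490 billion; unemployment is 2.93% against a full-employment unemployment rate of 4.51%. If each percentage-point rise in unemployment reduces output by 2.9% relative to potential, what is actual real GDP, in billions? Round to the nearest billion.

Unemployment gap = 2.93 - 4.51 = -1.58 points, so the output gap is -2.9 × (-1.58) = 4.582%.
Actual GDP = 22490 × (1 + 4.582/100) = 22490 × 1.04582 ≈ 23520 billion.

€23,520 billion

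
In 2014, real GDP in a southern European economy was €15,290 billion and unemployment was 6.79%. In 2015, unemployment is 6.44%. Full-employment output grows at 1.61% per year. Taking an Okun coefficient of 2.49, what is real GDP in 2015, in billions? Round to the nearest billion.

Δu = 6.44 - 6.79 = -0.35 points.
Okun's law (growth form): g_Y = g_Y* - β × Δu = 1.61 - 2.49 × (-0.35) = 1.61 + 0.8715 = 2.4815%.
Real GDP in the next year = 15290 × (1 + 2.4815/100) = 15290 × 1.024815 ≈ 15669 billion.

€15,669 billion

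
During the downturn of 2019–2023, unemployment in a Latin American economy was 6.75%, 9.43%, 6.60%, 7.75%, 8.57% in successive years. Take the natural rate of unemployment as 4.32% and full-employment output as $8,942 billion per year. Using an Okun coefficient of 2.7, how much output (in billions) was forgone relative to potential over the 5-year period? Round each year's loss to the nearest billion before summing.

Year 2019: gap = -2.7 × (6.75 - 4.32) = -6.561%, loss ≈ 8942 × 6.561/100 ≈ 587.
Year 2020: gap = -2.7 × (9.43 - 4.32) = -13.797%, loss ≈ 8942 × 13.797/100 ≈ 1234.
Year 2021: gap = -2.7 × (6.6 - 4.32) = -6.156%, loss ≈ 8942 × 6.156/100 ≈ 550.
Year 2022: gap = -2.7 × (7.75 - 4.32) = -9.261%, loss ≈ 8942 × 9.261/100 ≈ 828.
Year 2023: gap = -2.7 × (8.57 - 4.32) = -11.475%, loss ≈ 8942 × 11.475/100 ≈ 1026.
Total lost output = 587 + 1234 + 550 + 828 + 1026 = 4225 billion.

$4,225 billion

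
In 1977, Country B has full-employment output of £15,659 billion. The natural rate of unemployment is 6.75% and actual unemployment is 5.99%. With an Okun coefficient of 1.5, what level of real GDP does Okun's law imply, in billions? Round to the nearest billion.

£15,838 billion

Unemployment gap = 5.99 - 6.75 = -0.76 points, so the output gap is -1.5 × (-0.76) = 1.14%.
Actual GDP = 15659 × (1 + 1.14/100) = 15659 × 1.0114 ≈ 15838 billion.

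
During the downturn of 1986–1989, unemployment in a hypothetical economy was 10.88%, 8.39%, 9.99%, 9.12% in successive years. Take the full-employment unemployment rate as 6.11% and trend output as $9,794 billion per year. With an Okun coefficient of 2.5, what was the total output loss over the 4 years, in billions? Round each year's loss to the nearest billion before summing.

Year 1986: gap = -2.5 × (10.88 - 6.11) = -11.925%, loss ≈ 9794 × 11.925/100 ≈ 1168.
Year 1987: gap = -2.5 × (8.39 - 6.11) = -5.7%, loss ≈ 9794 × 5.7/100 ≈ 558.
Year 1988: gap = -2.5 × (9.99 - 6.11) = -9.7%, loss ≈ 9794 × 9.7/100 ≈ 950.
Year 1989: gap = -2.5 × (9.12 - 6.11) = -7.525%, loss ≈ 9794 × 7.525/100 ≈ 737.
Total lost output = 1168 + 558 + 950 + 737 = 3413 billion.

$3,413 billion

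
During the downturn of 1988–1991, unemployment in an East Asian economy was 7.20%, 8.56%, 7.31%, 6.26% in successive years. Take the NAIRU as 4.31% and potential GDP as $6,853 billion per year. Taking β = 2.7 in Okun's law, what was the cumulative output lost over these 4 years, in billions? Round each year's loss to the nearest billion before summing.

$2,237 billion

Year 1988: gap = -2.7 × (7.2 - 4.31) = -7.803%, loss ≈ 6853 × 7.803/100 ≈ 535.
Year 1989: gap = -2.7 × (8.56 - 4.31) = -11.475%, loss ≈ 6853 × 11.475/100 ≈ 786.
Year 1990: gap = -2.7 × (7.31 - 4.31) = -8.1%, loss ≈ 6853 × 8.1/100 ≈ 555.
Year 1991: gap = -2.7 × (6.26 - 4.31) = -5.265%, loss ≈ 6853 × 5.265/100 ≈ 361.
Total lost output = 535 + 786 + 555 + 361 = 2237 billion.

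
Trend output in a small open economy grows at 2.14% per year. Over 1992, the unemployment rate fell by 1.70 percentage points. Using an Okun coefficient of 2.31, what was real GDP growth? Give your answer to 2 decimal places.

Growth-rate Okun's law: g_Y = g_Y* - β × Δu.
g_Y = 2.14 - 2.31 × (-1.70) = 2.14 + 3.927 = 6.067%, i.e. 6.07% to 2 d.p.

6.07%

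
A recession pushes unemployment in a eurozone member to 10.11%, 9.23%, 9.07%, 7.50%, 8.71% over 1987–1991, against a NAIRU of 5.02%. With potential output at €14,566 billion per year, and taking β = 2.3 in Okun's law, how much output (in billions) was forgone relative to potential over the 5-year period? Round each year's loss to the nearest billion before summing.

€6,539 billion

Year 1987: gap = -2.3 × (10.11 - 5.02) = -11.707%, loss ≈ 14566 × 11.707/100 ≈ 1705.
Year 1988: gap = -2.3 × (9.23 - 5.02) = -9.683%, loss ≈ 14566 × 9.683/100 ≈ 1410.
Year 1989: gap = -2.3 × (9.07 - 5.02) = -9.315%, loss ≈ 14566 × 9.315/100 ≈ 1357.
Year 1990: gap = -2.3 × (7.5 - 5.02) = -5.704%, loss ≈ 14566 × 5.704/100 ≈ 831.
Year 1991: gap = -2.3 × (8.71 - 5.02) = -8.487%, loss ≈ 14566 × 8.487/100 ≈ 1236.
Total lost output = 1705 + 1410 + 1357 + 831 + 1236 = 6539 billion.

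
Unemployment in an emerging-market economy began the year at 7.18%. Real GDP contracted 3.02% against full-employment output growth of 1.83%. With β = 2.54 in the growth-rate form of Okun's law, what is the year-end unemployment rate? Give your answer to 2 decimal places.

9.09%

Growth-rate Okun's law: g_Y = g_Y* - β × Δu, so Δu = (g_Y* - g_Y)/β.
Δu = (1.83 + 3.02)/2.54 = 4.85/2.54 = 1.91 percentage points.
Year-end unemployment = 7.18 + 1.91 = 9.09%.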